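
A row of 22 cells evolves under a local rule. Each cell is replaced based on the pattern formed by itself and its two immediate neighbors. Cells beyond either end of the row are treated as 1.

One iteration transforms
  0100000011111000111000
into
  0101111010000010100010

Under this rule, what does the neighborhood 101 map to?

At position 0 the neighborhood is 101; the next row has 0 there.

0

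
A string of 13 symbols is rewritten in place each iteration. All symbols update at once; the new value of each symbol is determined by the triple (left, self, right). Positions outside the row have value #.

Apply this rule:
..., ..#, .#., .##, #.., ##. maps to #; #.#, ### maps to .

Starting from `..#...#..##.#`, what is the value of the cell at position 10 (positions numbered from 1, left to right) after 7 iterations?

#

iteration 1: ###########.#
iteration 2: ..........#.#
iteration 3: ###########.#  (repeats iteration 1; period 2)
iteration 7: ###########.#
position 10 holds #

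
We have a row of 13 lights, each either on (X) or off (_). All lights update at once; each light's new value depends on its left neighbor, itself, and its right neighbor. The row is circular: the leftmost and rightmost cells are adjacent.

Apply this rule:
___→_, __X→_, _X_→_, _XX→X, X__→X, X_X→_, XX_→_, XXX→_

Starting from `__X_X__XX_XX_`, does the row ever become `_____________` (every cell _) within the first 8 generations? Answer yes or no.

_____X_X__X_X
X_______X____
_X_______X___
__X_______X__
___X_______X_
____X_______X
X____X_______
_X____X______
generation 8 is _X____X______, still not uniform _

no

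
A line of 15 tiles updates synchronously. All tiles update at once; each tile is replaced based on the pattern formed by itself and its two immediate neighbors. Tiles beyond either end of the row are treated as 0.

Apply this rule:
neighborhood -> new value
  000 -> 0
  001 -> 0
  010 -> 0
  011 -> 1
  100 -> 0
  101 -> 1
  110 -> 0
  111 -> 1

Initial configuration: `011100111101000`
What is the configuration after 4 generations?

generation 1: 011000111010000
generation 2: 010000110100000
generation 3: 000000101000000
generation 4: 000000010000000

000000010000000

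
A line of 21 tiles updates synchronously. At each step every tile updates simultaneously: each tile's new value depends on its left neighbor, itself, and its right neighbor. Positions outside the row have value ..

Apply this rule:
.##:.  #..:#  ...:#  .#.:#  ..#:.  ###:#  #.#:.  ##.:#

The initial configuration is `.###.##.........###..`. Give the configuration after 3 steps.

##..##..#########..##

..##..#########..####
#..##..#########..###
##..##..#########..##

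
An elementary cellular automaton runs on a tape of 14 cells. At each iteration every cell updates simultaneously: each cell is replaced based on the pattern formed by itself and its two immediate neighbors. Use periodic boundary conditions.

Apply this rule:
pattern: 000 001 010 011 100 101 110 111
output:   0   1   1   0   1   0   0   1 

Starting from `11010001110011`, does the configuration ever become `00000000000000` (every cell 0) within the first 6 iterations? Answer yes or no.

no

10011010101101
01100010100000
10010110110000
11110000001001
11101000011110
01001100101100
iteration 6 is 01001100101100, still not uniform 0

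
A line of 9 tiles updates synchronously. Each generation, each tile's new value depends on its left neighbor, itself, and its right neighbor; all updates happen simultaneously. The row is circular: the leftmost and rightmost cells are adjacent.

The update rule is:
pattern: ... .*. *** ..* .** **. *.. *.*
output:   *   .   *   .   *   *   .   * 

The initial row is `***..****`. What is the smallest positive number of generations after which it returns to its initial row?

1

***..****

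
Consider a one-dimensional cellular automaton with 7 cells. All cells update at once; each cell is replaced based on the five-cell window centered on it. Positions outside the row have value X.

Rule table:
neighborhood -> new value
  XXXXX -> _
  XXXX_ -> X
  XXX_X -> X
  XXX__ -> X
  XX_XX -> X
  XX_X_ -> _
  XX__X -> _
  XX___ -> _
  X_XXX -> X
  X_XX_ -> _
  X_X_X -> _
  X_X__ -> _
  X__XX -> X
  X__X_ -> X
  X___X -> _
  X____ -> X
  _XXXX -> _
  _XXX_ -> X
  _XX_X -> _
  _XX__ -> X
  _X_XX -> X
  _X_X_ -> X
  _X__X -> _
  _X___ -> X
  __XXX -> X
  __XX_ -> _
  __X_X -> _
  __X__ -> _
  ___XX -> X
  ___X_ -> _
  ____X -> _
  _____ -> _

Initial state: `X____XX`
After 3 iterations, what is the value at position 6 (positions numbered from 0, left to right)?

X_X_XX_
X__X__X
X_X__XX
position 6 holds X

X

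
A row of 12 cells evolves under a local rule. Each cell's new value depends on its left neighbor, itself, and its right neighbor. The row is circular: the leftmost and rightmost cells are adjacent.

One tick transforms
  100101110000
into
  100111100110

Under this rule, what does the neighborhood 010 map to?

At position 0 the neighborhood is 010; the next row has 1 there.

1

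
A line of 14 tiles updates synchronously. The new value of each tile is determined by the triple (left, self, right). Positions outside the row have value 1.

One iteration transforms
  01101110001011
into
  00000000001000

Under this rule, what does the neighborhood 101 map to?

0

At position 0 the neighborhood is 101; the next row has 0 there.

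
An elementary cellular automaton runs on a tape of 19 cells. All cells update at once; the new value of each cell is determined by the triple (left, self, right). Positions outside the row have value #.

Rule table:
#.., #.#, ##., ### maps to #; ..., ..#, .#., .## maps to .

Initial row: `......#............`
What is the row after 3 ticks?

###......#.........

tick 1: #......#...........
tick 2: ##......#..........
tick 3: ###......#.........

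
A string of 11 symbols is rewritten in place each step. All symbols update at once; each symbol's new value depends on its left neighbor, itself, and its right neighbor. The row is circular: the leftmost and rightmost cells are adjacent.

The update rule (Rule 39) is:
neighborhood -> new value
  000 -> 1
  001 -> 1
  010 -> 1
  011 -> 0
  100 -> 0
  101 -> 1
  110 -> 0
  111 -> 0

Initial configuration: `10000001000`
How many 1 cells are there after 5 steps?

10111111011
01000000100
11011111101
00100000010
11101111110
count of 1: 9

9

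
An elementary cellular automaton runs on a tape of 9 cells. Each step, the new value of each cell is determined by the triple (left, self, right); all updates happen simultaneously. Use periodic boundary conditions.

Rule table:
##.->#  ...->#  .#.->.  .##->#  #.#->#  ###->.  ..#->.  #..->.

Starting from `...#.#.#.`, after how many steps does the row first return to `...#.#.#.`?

14

##..#.#..
##...#...
##.#...#.
###..#..#
..#.....#
....###..
###.#.#.#
..##.#.##
..###.###
..#.###.#
...##.##.
##.#####.
####...##
...#.#.#.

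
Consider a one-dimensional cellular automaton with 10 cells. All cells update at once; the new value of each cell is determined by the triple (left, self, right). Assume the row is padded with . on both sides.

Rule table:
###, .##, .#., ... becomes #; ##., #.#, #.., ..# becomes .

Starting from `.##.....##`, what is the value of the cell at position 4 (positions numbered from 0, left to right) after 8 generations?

.#..###.#.
.#..##..#.
.#..#...#.
.#..#.#.#.
.#..#.#.#.  (fixed point — unchanged through generation 8)
position 4 holds #

#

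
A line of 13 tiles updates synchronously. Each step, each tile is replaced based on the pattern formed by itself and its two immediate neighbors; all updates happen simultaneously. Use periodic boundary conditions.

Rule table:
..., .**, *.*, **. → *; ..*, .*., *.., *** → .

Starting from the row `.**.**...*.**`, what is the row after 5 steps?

******.*..***
.....**...*..
****.**.*...*
...*****..*.*
.*.*...*...*.

.*.*...*...*.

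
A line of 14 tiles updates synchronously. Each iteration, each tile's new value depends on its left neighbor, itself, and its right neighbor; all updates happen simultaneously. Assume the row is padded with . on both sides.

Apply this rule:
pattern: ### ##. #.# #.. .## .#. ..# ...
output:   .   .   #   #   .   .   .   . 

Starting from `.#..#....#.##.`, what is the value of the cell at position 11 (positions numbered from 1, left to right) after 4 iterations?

.

..#..#....#..#
...#..#....#..
....#..#....#.
.....#..#....#
position 11 holds .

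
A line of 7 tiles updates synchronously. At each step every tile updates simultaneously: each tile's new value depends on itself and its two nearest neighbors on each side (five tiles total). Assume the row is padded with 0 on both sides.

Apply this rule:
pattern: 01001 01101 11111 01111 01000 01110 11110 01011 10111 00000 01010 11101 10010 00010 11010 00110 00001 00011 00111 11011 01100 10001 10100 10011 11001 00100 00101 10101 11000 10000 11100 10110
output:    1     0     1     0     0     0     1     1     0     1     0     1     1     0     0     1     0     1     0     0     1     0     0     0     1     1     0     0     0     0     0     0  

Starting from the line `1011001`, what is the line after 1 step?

0101111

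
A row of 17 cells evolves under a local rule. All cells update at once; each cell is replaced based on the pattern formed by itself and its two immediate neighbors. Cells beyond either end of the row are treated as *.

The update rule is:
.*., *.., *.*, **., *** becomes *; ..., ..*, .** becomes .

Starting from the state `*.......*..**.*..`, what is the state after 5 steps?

step 1: **......**..****.
step 2: ***......**..****
step 3: ****......**..***
step 4: *****......**..**
step 5: ******......**..*

******......**..*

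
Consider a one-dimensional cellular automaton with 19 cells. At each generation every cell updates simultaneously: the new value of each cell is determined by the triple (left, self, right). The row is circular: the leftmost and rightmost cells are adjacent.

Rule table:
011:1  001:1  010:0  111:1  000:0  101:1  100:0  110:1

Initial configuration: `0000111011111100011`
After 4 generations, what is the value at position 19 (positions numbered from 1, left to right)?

1

0001111111111100111
0011111111111101111
0111111111111111111
1111111111111111111
position 19 holds 1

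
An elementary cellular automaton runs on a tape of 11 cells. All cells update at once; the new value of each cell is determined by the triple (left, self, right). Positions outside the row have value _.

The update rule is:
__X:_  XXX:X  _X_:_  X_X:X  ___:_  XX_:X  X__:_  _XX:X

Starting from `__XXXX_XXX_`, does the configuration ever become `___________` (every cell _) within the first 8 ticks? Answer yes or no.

no

__XXXXXXXX_
__XXXXXXXX_  (fixed point — unchanged through tick 8)
tick 8 is __XXXXXXXX_, still not uniform _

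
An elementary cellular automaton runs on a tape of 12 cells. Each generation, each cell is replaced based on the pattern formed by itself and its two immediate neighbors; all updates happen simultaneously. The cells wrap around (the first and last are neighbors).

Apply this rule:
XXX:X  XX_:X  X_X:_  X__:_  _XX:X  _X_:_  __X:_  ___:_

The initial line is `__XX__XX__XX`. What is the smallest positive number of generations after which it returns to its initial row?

1

generation 1: __XX__XX__XX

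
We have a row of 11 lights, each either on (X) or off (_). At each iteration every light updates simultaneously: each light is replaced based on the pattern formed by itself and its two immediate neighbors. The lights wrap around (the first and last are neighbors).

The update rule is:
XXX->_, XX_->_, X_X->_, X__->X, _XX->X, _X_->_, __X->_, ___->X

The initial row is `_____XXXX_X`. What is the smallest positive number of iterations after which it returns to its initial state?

XXXX_X_____
X_____XXXX_
_XXXX_X____
_X_____XXXX
__XXXX_X___
X_X_____XXX
___XXXX_X__
XX_X_____XX
____XXXX_X_
XXX_X_____X
_____XXXX_X

11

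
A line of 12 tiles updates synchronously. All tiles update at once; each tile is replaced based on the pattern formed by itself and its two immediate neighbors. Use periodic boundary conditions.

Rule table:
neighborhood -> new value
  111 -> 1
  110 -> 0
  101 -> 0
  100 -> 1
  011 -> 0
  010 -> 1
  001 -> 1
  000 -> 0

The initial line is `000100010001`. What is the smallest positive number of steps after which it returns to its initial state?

step 1: 101110111011
step 2: 000100010001

2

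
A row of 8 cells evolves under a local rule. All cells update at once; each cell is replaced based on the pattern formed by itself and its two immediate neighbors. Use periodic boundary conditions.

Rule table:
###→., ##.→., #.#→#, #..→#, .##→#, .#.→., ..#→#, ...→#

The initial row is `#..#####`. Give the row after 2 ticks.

.###....
##..####

##..####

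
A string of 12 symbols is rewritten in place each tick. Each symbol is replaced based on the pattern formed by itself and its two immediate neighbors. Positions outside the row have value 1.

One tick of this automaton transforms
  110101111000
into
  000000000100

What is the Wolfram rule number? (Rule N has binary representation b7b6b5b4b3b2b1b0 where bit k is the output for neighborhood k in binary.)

position 0: 111 → 0  (bit 7 = 0)
position 1: 110 → 0  (bit 6 = 0)
position 2: 101 → 0  (bit 5 = 0)
position 9: 100 → 1  (bit 4 = 1)
position 5: 011 → 0  (bit 3 = 0)
position 3: 010 → 0  (bit 2 = 0)
position 11: 001 → 0  (bit 1 = 0)
position 10: 000 → 0  (bit 0 = 0)
bits b7..b0 = 00010000 = 16

16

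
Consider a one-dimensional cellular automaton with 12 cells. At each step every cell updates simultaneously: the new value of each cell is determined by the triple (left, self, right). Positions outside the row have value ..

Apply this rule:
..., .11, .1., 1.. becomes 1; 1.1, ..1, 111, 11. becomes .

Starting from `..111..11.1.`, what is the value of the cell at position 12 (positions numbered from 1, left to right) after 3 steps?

1.1..1.1..11
1.11.1.11.1.
1.1..1.1..11
position 12 holds 1

1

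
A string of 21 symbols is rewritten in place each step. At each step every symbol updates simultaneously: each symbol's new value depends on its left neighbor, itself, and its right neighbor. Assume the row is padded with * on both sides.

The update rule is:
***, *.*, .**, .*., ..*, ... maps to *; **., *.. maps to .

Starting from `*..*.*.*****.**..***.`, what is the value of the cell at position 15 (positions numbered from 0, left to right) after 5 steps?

.

..*********.**..***.*
.*********.**..***.**
*********.**..***.***
********.**..***.****
*******.**..***.*****
position 15 holds .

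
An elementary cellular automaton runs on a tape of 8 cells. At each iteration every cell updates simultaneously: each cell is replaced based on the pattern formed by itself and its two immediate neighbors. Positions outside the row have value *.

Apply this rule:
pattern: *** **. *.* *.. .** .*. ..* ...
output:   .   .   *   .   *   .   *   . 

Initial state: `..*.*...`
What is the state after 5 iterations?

iteration 1: .*.*...*
iteration 2: *.*...**
iteration 3: .*...**.
iteration 4: *...**.*
iteration 5: ...**.**

...**.**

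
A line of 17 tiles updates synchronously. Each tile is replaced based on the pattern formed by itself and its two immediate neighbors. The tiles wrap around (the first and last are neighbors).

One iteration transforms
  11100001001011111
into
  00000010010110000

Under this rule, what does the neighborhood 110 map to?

0

At position 2 the neighborhood is 110; the next row has 0 there.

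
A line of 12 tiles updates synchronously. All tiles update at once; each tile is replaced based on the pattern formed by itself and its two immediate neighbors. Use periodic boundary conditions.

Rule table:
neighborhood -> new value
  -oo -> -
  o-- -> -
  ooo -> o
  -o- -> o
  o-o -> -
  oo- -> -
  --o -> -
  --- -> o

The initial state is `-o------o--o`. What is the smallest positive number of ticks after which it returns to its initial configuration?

tick 1: -o-oooo-o--o
tick 2: -o--oo--o--o
tick 3: -o------o--o

3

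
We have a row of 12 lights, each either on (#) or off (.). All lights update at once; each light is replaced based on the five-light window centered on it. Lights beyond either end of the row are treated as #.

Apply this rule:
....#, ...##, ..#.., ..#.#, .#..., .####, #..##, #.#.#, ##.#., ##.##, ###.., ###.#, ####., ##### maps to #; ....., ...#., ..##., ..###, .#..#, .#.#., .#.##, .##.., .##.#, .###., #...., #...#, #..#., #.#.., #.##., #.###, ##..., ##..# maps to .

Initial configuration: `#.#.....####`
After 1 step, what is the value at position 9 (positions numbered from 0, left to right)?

step 1: ##.#..##.###
position 9 holds #

#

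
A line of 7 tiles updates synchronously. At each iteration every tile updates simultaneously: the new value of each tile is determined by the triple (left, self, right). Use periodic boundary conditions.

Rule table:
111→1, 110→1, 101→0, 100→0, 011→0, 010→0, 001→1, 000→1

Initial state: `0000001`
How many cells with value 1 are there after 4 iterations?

iteration 1: 0111110
iteration 2: 1011110
iteration 3: 0001110
iteration 4: 1110110
count of 1: 5

5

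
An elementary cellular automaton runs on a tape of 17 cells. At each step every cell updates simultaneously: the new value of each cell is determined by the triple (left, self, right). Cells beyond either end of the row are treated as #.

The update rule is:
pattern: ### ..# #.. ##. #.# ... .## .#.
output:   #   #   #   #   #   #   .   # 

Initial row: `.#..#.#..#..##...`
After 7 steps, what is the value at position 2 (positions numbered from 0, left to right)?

step 1: ############.####
step 2: #############.###
step 3: ##############.##
step 4: ###############.#
step 5: ################.
step 6: #################
step 7: #################
position 2 holds #

#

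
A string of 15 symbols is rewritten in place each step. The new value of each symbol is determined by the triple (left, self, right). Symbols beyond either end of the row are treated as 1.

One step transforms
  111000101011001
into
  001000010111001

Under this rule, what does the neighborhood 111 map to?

At position 0 the neighborhood is 111; the next row has 0 there.

0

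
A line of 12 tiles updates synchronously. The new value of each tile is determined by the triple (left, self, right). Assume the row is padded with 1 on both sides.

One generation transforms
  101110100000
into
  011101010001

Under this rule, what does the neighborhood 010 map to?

0

At position 6 the neighborhood is 010; the next row has 0 there.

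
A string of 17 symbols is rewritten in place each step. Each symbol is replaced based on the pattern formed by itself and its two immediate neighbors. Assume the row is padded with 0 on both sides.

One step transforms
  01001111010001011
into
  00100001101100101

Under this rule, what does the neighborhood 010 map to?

At position 1 the neighborhood is 010; the next row has 0 there.

0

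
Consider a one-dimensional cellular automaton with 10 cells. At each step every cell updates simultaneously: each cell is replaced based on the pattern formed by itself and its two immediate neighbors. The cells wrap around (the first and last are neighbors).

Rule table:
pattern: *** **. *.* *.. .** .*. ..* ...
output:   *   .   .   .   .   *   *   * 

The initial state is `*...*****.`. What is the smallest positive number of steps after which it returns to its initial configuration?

*.**.***..
*.....*..*
..*****.*.
**.***..*.
....*..**.
*****.*...
.***..*.**
..*..**...
***.*...**
**..*.**.*
*..**.....
*.*...****
..*.**.***
.**.....*.
*...*****.

15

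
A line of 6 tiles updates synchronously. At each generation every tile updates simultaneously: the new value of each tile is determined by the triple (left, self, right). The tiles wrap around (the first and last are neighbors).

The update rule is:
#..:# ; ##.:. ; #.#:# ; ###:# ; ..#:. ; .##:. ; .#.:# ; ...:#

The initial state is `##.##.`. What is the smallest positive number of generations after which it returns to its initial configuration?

generation 1: ..#..#
generation 2: #.##.#
generation 3: .#..#.
generation 4: .##.##
generation 5: #..#..
generation 6: ##.##.

6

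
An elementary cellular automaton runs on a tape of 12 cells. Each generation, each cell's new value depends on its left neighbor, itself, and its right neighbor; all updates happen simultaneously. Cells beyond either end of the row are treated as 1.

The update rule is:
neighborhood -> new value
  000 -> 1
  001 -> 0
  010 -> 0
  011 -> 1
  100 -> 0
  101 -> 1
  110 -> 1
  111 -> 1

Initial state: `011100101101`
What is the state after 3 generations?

111100011111
111101011111
111110111111

111110111111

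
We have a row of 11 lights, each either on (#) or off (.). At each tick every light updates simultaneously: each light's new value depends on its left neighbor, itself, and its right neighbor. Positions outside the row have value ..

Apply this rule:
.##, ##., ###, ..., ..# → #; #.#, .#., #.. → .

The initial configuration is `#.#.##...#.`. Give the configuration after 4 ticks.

....##.##..
######.##.#
######.##..
######.##.#

######.##.#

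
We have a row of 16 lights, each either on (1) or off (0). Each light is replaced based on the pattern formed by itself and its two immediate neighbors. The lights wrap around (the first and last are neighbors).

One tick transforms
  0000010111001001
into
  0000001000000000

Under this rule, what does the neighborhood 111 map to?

At position 8 the neighborhood is 111; the next row has 0 there.

0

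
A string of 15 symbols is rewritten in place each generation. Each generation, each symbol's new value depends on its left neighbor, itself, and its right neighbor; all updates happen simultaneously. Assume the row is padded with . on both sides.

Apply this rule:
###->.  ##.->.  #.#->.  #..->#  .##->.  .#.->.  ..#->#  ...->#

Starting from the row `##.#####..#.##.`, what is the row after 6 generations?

########..####.

........##....#
########..####.
........##....#  (repeats generation 1; period 2)
generation 6: ########..####.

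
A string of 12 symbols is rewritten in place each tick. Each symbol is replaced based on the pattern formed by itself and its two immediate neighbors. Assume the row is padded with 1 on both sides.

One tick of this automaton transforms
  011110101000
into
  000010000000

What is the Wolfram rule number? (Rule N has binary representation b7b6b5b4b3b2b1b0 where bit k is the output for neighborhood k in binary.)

64

position 2: 111 → 0  (bit 7 = 0)
position 4: 110 → 1  (bit 6 = 1)
position 0: 101 → 0  (bit 5 = 0)
position 9: 100 → 0  (bit 4 = 0)
position 1: 011 → 0  (bit 3 = 0)
position 6: 010 → 0  (bit 2 = 0)
position 11: 001 → 0  (bit 1 = 0)
position 10: 000 → 0  (bit 0 = 0)
bits b7..b0 = 01000000 = 64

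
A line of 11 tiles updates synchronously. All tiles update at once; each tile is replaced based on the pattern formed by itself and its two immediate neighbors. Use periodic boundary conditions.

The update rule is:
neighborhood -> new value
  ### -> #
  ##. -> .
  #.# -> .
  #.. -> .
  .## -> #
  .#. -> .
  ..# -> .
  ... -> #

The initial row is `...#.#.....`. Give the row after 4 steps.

.#.#...###.

##.....####
#..###.####
...##..####
.#.#...###.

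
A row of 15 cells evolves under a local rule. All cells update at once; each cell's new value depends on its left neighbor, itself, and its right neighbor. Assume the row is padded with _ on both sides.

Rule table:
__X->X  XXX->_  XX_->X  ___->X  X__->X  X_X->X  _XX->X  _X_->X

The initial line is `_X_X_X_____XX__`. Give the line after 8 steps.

XXXXXXXXXXXXXXX
X_____________X
XXXXXXXXXXXXXXX  (repeats step 1; period 2)
step 8: X_____________X

X_____________X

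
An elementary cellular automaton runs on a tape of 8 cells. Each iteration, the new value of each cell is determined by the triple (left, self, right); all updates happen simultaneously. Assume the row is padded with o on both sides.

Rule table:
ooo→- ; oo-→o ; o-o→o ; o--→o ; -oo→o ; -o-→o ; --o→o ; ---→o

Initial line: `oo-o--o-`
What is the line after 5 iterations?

-ooooooo

-ooooooo
oo------
-ooooooo  (repeats iteration 1; period 2)
iteration 5: -ooooooo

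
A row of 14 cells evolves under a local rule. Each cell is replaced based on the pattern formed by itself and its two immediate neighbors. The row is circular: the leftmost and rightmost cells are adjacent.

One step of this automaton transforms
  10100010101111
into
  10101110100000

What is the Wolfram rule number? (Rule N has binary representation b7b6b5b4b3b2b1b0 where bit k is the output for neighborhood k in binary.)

71

position 11: 111 → 0  (bit 7 = 0)
position 0: 110 → 1  (bit 6 = 1)
position 1: 101 → 0  (bit 5 = 0)
position 3: 100 → 0  (bit 4 = 0)
position 10: 011 → 0  (bit 3 = 0)
position 2: 010 → 1  (bit 2 = 1)
position 5: 001 → 1  (bit 1 = 1)
position 4: 000 → 1  (bit 0 = 1)
bits b7..b0 = 01000111 = 71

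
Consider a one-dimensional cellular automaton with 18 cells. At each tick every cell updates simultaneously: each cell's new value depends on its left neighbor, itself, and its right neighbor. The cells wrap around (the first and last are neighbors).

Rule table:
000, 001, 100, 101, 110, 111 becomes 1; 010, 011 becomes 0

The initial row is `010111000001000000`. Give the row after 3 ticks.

111010111111101111

101011111110111111
110101111111011111
111010111111101111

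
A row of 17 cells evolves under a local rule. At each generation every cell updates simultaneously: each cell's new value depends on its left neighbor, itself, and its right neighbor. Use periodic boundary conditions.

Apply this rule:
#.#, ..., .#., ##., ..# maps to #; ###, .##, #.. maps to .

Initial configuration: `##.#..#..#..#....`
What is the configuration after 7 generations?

..##.##.####.....

.###.##.##.##.###
#..##.##.##.##..#
#.#.##.##.##.#.#.
####.##.##.######
...##.##.##......
###.##.##.#.#####
..##.##.####.....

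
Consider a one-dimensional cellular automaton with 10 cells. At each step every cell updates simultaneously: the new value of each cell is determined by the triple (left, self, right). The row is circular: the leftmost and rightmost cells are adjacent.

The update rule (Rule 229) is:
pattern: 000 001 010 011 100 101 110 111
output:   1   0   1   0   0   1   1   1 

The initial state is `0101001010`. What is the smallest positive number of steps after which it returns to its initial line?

15

0111001110
0011000110
1001010010
1001110011
1000110001
1010010100
1110011100
0110001100
0010100101
0011100111
0001100011
0100101001
1100111001
1100011000
0101001010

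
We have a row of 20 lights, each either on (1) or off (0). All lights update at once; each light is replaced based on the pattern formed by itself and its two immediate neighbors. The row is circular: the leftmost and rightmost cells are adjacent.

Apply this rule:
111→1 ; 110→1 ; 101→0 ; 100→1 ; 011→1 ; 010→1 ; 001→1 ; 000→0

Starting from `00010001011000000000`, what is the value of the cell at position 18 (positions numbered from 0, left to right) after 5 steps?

step 1: 00111011011100000000
step 2: 01111011011110000000
step 3: 11111011011111000000
step 4: 11111011011111100001
step 5: 11111011011111110011
position 18 holds 1

1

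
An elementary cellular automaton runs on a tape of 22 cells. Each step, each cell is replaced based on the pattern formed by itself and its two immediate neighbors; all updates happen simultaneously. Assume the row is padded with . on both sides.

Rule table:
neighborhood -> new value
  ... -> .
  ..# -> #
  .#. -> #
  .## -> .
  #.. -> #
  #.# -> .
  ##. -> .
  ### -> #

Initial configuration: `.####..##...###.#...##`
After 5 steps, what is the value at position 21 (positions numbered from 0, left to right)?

#.##.##..#.#.#..##.#..
#......###.#.###...##.
##....#.#..#..#.#.#..#
..#..##.#######.#.####
.####....#####..#..##.
position 21 holds .

.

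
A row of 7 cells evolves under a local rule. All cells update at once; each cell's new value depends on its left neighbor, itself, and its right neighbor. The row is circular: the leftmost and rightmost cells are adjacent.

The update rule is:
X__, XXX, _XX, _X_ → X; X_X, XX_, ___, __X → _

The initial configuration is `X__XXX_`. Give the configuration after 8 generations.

XX_XX__
X__X_X_
XX_X_X_
X__X_X_  (repeats generation 2; period 2)
generation 8: X__X_X_

X__X_X_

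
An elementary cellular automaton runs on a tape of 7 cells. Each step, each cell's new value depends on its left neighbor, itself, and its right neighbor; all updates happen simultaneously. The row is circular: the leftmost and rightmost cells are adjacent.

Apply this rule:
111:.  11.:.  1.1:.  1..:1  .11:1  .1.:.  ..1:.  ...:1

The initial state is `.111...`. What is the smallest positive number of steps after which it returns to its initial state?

.1..111
..1.1..
1....11
.111.1.
.1....1
..111..
1.1..11
...1.1.
11....1
..111.1
1.1....
...111.
11.1..1
....1.1
111....
1..111.
.1.1...
....111
111.1..
1....1.
.111...

21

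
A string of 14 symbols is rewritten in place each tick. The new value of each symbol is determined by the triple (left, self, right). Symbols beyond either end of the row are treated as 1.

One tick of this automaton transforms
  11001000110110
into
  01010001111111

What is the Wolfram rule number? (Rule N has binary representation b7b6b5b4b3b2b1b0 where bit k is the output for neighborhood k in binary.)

106

position 0: 111 → 0  (bit 7 = 0)
position 1: 110 → 1  (bit 6 = 1)
position 10: 101 → 1  (bit 5 = 1)
position 2: 100 → 0  (bit 4 = 0)
position 8: 011 → 1  (bit 3 = 1)
position 4: 010 → 0  (bit 2 = 0)
position 3: 001 → 1  (bit 1 = 1)
position 6: 000 → 0  (bit 0 = 0)
bits b7..b0 = 01101010 = 106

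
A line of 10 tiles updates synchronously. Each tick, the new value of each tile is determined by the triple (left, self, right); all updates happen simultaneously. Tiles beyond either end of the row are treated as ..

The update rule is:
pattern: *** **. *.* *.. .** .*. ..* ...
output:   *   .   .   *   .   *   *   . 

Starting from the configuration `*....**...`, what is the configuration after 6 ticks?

**..*..*..
..*******.
.*.*****.*
**..***..*
..**.*.***
.*...*..*.

.*...*..*.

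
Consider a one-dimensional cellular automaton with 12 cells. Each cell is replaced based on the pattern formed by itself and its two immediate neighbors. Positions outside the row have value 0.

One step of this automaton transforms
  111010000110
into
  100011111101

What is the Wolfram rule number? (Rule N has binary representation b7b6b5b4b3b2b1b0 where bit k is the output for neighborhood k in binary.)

31

position 1: 111 → 0  (bit 7 = 0)
position 2: 110 → 0  (bit 6 = 0)
position 3: 101 → 0  (bit 5 = 0)
position 5: 100 → 1  (bit 4 = 1)
position 0: 011 → 1  (bit 3 = 1)
position 4: 010 → 1  (bit 2 = 1)
position 8: 001 → 1  (bit 1 = 1)
position 6: 000 → 1  (bit 0 = 1)
bits b7..b0 = 00011111 = 31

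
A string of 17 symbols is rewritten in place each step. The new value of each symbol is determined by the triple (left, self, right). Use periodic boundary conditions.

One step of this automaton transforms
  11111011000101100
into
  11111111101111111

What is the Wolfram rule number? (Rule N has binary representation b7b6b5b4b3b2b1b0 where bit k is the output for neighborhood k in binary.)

position 1: 111 → 1  (bit 7 = 1)
position 4: 110 → 1  (bit 6 = 1)
position 5: 101 → 1  (bit 5 = 1)
position 8: 100 → 1  (bit 4 = 1)
position 0: 011 → 1  (bit 3 = 1)
position 11: 010 → 1  (bit 2 = 1)
position 10: 001 → 1  (bit 1 = 1)
position 9: 000 → 0  (bit 0 = 0)
bits b7..b0 = 11111110 = 254

254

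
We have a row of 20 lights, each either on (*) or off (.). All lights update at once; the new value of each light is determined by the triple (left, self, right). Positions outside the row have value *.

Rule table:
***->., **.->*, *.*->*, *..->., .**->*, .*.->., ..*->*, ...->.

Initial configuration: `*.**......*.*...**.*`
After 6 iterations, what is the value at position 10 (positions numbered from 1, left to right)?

.

iteration 1: ****.....*.*...*****
iteration 2: ...*....*.*...**....
iteration 3: ..*....*.*...***...*
iteration 4: .*....*.*...**.*..**
iteration 5: *....*.*...****..**.
iteration 6: *...*.*...**..*.****
position 10 holds .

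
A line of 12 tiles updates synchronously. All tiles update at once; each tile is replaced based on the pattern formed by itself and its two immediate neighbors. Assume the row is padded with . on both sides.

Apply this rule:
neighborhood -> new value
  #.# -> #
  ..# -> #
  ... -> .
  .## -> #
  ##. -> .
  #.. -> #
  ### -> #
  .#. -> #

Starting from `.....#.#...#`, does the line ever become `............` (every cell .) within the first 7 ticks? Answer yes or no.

....#####.##
...#####.##.
..#####.##.#
.#####.##.##
#####.##.##.
####.##.##.#
###.##.##.##
tick 7 is ###.##.##.##, still not uniform .

no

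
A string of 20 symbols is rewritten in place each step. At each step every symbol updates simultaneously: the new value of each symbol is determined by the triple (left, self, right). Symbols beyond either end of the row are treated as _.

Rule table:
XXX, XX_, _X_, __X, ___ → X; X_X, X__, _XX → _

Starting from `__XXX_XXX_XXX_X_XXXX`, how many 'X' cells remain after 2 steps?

10

XX_XX__XX__XX_X__XXX
_X__X_X_X_X_X_X_X_XX
count of X: 10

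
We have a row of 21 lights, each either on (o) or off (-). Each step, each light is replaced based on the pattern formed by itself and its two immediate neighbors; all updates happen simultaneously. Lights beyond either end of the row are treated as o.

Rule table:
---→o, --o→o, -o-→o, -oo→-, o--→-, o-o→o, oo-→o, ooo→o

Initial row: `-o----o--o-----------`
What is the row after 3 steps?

oo-oooo-oo-oooooooooo
ooo-oooo-oo-ooooooooo
oooo-oooo-oo-oooooooo

oooo-oooo-oo-oooooooo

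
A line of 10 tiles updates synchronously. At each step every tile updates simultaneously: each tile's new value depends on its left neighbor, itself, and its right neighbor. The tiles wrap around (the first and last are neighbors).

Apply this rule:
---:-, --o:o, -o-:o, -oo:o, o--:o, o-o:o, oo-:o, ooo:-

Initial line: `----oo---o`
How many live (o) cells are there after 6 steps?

step 1: o--oooo-oo
step 2: oooo--ooo-
step 3: o--oooo-oo  (repeats step 1; period 2)
step 6: oooo--ooo-
count of o: 7

7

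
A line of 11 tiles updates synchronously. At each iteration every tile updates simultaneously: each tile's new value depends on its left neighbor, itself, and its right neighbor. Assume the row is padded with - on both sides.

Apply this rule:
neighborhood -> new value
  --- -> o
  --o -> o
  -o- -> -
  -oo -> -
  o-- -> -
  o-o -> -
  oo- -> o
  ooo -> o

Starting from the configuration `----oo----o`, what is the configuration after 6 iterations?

-oo-o-----o

oooo-o-ooo-
-ooo----oo-
o-oo-ooo-o-
---o--oo---
ooo--o-o-oo
-oo-o-----o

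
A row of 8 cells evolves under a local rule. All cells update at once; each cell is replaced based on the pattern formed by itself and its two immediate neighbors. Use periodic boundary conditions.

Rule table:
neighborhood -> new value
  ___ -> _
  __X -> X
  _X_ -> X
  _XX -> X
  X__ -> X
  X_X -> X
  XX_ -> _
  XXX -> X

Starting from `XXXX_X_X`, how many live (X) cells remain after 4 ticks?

7

tick 1: XXX_XXXX
tick 2: XX_XXXXX
tick 3: X_XXXXXX
tick 4: _XXXXXXX
count of X: 7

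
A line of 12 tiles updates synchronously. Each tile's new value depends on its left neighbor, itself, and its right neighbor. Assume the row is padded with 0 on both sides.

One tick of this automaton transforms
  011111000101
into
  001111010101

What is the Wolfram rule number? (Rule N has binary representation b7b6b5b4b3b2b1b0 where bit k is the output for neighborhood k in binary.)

197

position 2: 111 → 1  (bit 7 = 1)
position 5: 110 → 1  (bit 6 = 1)
position 10: 101 → 0  (bit 5 = 0)
position 6: 100 → 0  (bit 4 = 0)
position 1: 011 → 0  (bit 3 = 0)
position 9: 010 → 1  (bit 2 = 1)
position 0: 001 → 0  (bit 1 = 0)
position 7: 000 → 1  (bit 0 = 1)
bits b7..b0 = 11000101 = 197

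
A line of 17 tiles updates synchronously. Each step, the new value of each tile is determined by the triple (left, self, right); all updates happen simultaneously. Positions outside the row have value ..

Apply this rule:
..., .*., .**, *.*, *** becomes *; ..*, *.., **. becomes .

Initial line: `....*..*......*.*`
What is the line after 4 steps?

***..*.***.***..*

step 1: ***.*..*.****.***
step 2: **.**..*****.***.
step 3: *.**...****.***..
step 4: ***..*.***.***..*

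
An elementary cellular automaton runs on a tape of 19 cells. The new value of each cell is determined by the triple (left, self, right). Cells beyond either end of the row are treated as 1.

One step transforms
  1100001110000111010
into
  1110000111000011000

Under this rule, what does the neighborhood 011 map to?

0

At position 6 the neighborhood is 011; the next row has 0 there.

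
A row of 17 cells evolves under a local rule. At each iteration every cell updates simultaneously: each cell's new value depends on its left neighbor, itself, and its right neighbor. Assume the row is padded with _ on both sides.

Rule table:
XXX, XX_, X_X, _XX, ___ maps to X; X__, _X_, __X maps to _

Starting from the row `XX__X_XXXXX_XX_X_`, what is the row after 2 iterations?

XX_X_XXXXXXXXXX_X

iteration 1: XX___XXXXXXXXXX__
iteration 2: XX_X_XXXXXXXXXX_X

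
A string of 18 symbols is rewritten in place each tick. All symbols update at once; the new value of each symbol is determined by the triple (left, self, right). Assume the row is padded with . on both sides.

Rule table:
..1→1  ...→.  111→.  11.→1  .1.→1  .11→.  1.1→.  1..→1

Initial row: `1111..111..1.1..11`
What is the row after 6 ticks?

.1.1111..1.....1.1

...111..1111.111.1
..1..111...1...1.1
.1111..11.111.11.1
1...111.1...1..1.1
11.1..1.11.11111.1
.1.1111..1.....1.1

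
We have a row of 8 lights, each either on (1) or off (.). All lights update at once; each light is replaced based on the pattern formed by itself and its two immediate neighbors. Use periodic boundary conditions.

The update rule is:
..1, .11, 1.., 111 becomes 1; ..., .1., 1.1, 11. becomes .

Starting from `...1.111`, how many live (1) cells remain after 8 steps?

1.1..11.
...111..
..111.1.
.111...1
.11.1.1.
11.....1
1.1...11
...1.111
count of 1: 4

4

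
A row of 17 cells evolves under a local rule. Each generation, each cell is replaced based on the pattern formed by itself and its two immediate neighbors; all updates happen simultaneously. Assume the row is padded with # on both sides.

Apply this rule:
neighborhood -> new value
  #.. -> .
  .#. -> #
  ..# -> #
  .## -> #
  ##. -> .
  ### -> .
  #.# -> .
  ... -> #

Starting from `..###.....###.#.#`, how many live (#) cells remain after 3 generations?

9

.##...#####...#.#
.#..###.....###.#
.#.##...#####...#
count of #: 9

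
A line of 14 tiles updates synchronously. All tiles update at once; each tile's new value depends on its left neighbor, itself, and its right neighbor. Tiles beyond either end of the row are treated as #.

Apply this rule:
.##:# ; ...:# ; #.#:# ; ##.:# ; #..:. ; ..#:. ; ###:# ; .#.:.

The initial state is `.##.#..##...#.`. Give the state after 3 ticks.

#####.####.#.#

####...##.#..#
####.#.###...#
#####.####.#.#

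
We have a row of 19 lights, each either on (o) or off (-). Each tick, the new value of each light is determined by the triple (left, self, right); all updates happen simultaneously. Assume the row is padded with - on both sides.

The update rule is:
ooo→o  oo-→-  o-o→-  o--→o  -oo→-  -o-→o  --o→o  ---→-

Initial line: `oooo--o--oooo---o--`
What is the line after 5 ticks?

-o-o--o----o--o-ooo

tick 1: -oo-ooooo-oo-o-ooo-
tick 2: o----ooo-----o--o-o
tick 3: oo--o-o-o---ooooo-o
tick 4: --ooo-o-oo-o-ooo--o
tick 5: -o-o--o----o--o-ooo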